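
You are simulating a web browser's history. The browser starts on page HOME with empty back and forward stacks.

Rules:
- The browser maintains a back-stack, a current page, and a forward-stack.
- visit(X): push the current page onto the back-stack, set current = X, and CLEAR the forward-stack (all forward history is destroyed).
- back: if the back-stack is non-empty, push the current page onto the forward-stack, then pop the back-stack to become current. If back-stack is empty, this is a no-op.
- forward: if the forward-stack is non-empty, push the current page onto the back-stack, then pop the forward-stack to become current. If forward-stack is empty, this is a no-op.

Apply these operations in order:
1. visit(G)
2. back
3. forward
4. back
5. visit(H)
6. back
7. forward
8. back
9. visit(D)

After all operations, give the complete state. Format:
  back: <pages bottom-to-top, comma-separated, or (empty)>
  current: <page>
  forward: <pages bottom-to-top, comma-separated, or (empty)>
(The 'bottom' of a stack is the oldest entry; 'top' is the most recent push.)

Answer: back: HOME
current: D
forward: (empty)

Derivation:
After 1 (visit(G)): cur=G back=1 fwd=0
After 2 (back): cur=HOME back=0 fwd=1
After 3 (forward): cur=G back=1 fwd=0
After 4 (back): cur=HOME back=0 fwd=1
After 5 (visit(H)): cur=H back=1 fwd=0
After 6 (back): cur=HOME back=0 fwd=1
After 7 (forward): cur=H back=1 fwd=0
After 8 (back): cur=HOME back=0 fwd=1
After 9 (visit(D)): cur=D back=1 fwd=0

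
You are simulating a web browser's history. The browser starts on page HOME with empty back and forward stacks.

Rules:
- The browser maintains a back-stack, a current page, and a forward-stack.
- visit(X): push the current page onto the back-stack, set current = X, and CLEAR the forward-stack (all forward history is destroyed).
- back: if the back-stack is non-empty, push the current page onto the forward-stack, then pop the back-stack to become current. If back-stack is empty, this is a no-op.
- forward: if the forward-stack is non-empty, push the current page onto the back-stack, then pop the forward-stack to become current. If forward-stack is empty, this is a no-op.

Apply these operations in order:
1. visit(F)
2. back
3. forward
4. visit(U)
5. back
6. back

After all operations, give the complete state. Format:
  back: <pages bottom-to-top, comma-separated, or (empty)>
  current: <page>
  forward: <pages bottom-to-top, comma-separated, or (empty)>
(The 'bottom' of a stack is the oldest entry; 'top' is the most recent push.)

After 1 (visit(F)): cur=F back=1 fwd=0
After 2 (back): cur=HOME back=0 fwd=1
After 3 (forward): cur=F back=1 fwd=0
After 4 (visit(U)): cur=U back=2 fwd=0
After 5 (back): cur=F back=1 fwd=1
After 6 (back): cur=HOME back=0 fwd=2

Answer: back: (empty)
current: HOME
forward: U,F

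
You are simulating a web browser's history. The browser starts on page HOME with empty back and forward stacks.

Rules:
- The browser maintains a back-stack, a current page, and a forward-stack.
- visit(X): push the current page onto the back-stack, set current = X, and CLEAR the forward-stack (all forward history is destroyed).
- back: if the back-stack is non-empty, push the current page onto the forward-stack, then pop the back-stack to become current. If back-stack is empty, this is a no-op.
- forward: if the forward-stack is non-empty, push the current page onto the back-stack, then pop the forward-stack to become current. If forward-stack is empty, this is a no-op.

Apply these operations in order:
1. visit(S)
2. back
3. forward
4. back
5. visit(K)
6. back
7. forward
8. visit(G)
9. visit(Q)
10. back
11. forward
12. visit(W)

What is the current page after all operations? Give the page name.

Answer: W

Derivation:
After 1 (visit(S)): cur=S back=1 fwd=0
After 2 (back): cur=HOME back=0 fwd=1
After 3 (forward): cur=S back=1 fwd=0
After 4 (back): cur=HOME back=0 fwd=1
After 5 (visit(K)): cur=K back=1 fwd=0
After 6 (back): cur=HOME back=0 fwd=1
After 7 (forward): cur=K back=1 fwd=0
After 8 (visit(G)): cur=G back=2 fwd=0
After 9 (visit(Q)): cur=Q back=3 fwd=0
After 10 (back): cur=G back=2 fwd=1
After 11 (forward): cur=Q back=3 fwd=0
After 12 (visit(W)): cur=W back=4 fwd=0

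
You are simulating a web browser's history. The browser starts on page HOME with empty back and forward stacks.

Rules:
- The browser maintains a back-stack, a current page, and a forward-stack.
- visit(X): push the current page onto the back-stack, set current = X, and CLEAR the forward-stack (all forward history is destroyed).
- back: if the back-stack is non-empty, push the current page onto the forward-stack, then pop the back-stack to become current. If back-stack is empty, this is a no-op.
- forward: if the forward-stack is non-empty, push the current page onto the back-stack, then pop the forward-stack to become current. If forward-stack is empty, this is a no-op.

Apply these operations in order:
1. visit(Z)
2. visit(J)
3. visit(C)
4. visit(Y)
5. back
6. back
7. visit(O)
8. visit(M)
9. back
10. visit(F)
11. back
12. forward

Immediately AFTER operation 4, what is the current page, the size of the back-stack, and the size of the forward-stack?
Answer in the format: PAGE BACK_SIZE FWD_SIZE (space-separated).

After 1 (visit(Z)): cur=Z back=1 fwd=0
After 2 (visit(J)): cur=J back=2 fwd=0
After 3 (visit(C)): cur=C back=3 fwd=0
After 4 (visit(Y)): cur=Y back=4 fwd=0

Y 4 0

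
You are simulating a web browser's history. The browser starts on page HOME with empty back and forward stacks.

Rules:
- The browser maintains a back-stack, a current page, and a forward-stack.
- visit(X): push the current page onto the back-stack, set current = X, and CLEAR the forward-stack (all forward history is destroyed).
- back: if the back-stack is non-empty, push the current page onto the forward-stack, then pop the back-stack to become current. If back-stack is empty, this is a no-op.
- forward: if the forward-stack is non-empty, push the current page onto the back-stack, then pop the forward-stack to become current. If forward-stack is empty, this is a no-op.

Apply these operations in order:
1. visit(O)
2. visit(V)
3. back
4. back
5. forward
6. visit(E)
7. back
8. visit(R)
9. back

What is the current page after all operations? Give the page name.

Answer: O

Derivation:
After 1 (visit(O)): cur=O back=1 fwd=0
After 2 (visit(V)): cur=V back=2 fwd=0
After 3 (back): cur=O back=1 fwd=1
After 4 (back): cur=HOME back=0 fwd=2
After 5 (forward): cur=O back=1 fwd=1
After 6 (visit(E)): cur=E back=2 fwd=0
After 7 (back): cur=O back=1 fwd=1
After 8 (visit(R)): cur=R back=2 fwd=0
After 9 (back): cur=O back=1 fwd=1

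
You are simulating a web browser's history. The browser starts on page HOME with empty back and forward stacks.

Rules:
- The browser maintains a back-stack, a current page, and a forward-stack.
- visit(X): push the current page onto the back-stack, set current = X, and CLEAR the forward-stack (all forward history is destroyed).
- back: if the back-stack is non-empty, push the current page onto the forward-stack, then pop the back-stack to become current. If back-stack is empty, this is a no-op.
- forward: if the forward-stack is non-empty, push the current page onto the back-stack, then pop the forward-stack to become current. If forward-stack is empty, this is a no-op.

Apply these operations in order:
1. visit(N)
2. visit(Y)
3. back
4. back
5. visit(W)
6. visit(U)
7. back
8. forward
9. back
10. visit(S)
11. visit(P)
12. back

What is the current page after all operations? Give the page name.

Answer: S

Derivation:
After 1 (visit(N)): cur=N back=1 fwd=0
After 2 (visit(Y)): cur=Y back=2 fwd=0
After 3 (back): cur=N back=1 fwd=1
After 4 (back): cur=HOME back=0 fwd=2
After 5 (visit(W)): cur=W back=1 fwd=0
After 6 (visit(U)): cur=U back=2 fwd=0
After 7 (back): cur=W back=1 fwd=1
After 8 (forward): cur=U back=2 fwd=0
After 9 (back): cur=W back=1 fwd=1
After 10 (visit(S)): cur=S back=2 fwd=0
After 11 (visit(P)): cur=P back=3 fwd=0
After 12 (back): cur=S back=2 fwd=1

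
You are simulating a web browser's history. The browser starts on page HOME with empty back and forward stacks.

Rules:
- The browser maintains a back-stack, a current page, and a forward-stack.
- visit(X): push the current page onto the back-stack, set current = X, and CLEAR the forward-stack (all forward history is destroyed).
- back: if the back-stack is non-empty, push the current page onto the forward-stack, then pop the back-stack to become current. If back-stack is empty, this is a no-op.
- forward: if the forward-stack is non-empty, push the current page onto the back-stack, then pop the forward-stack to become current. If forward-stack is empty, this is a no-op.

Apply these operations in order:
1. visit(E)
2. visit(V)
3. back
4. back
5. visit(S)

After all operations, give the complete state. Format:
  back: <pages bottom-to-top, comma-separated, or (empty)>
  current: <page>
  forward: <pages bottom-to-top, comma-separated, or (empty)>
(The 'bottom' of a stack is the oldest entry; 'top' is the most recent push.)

After 1 (visit(E)): cur=E back=1 fwd=0
After 2 (visit(V)): cur=V back=2 fwd=0
After 3 (back): cur=E back=1 fwd=1
After 4 (back): cur=HOME back=0 fwd=2
After 5 (visit(S)): cur=S back=1 fwd=0

Answer: back: HOME
current: S
forward: (empty)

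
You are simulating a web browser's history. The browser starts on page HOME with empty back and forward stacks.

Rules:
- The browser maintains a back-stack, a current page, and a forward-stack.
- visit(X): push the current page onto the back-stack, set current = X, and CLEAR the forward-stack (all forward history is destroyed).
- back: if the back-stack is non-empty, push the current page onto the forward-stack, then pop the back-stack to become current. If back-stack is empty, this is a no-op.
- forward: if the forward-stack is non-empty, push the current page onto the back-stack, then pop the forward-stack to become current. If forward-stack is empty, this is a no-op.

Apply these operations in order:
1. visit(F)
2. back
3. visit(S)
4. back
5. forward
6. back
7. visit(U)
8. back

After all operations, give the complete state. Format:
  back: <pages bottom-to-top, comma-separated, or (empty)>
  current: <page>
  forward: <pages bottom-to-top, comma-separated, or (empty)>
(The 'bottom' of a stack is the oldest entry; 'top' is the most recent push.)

After 1 (visit(F)): cur=F back=1 fwd=0
After 2 (back): cur=HOME back=0 fwd=1
After 3 (visit(S)): cur=S back=1 fwd=0
After 4 (back): cur=HOME back=0 fwd=1
After 5 (forward): cur=S back=1 fwd=0
After 6 (back): cur=HOME back=0 fwd=1
After 7 (visit(U)): cur=U back=1 fwd=0
After 8 (back): cur=HOME back=0 fwd=1

Answer: back: (empty)
current: HOME
forward: U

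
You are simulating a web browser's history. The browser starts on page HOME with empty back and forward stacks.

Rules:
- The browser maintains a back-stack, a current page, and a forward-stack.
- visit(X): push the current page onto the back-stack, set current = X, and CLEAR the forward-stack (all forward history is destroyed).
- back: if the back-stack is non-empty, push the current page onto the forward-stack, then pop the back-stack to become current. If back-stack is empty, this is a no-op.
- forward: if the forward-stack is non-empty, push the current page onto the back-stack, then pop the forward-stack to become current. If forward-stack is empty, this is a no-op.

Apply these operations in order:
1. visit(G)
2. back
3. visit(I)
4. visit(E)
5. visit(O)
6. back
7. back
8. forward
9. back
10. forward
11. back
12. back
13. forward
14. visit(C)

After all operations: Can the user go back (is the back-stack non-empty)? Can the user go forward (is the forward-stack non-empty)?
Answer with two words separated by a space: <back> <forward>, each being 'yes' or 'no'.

Answer: yes no

Derivation:
After 1 (visit(G)): cur=G back=1 fwd=0
After 2 (back): cur=HOME back=0 fwd=1
After 3 (visit(I)): cur=I back=1 fwd=0
After 4 (visit(E)): cur=E back=2 fwd=0
After 5 (visit(O)): cur=O back=3 fwd=0
After 6 (back): cur=E back=2 fwd=1
After 7 (back): cur=I back=1 fwd=2
After 8 (forward): cur=E back=2 fwd=1
After 9 (back): cur=I back=1 fwd=2
After 10 (forward): cur=E back=2 fwd=1
After 11 (back): cur=I back=1 fwd=2
After 12 (back): cur=HOME back=0 fwd=3
After 13 (forward): cur=I back=1 fwd=2
After 14 (visit(C)): cur=C back=2 fwd=0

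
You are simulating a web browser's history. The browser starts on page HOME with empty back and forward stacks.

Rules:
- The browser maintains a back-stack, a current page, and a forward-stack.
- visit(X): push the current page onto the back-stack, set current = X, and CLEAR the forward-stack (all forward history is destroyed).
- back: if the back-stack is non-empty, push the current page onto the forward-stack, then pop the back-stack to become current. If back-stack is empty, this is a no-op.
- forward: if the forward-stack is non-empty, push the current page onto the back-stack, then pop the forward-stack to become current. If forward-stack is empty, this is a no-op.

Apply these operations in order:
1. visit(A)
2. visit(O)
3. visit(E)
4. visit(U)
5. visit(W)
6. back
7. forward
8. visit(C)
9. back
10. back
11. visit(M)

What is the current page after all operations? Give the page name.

After 1 (visit(A)): cur=A back=1 fwd=0
After 2 (visit(O)): cur=O back=2 fwd=0
After 3 (visit(E)): cur=E back=3 fwd=0
After 4 (visit(U)): cur=U back=4 fwd=0
After 5 (visit(W)): cur=W back=5 fwd=0
After 6 (back): cur=U back=4 fwd=1
After 7 (forward): cur=W back=5 fwd=0
After 8 (visit(C)): cur=C back=6 fwd=0
After 9 (back): cur=W back=5 fwd=1
After 10 (back): cur=U back=4 fwd=2
After 11 (visit(M)): cur=M back=5 fwd=0

Answer: M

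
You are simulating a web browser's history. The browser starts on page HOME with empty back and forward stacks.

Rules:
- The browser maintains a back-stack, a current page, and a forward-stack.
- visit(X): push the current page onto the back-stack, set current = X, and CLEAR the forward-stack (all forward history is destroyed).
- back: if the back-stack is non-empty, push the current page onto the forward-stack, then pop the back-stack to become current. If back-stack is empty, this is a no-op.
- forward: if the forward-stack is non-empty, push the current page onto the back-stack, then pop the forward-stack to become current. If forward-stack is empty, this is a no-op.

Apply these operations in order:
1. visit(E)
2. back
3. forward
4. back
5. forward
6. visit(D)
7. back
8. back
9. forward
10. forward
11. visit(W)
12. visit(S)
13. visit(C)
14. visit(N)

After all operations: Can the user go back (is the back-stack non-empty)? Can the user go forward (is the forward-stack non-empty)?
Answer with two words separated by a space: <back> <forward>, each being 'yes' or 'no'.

After 1 (visit(E)): cur=E back=1 fwd=0
After 2 (back): cur=HOME back=0 fwd=1
After 3 (forward): cur=E back=1 fwd=0
After 4 (back): cur=HOME back=0 fwd=1
After 5 (forward): cur=E back=1 fwd=0
After 6 (visit(D)): cur=D back=2 fwd=0
After 7 (back): cur=E back=1 fwd=1
After 8 (back): cur=HOME back=0 fwd=2
After 9 (forward): cur=E back=1 fwd=1
After 10 (forward): cur=D back=2 fwd=0
After 11 (visit(W)): cur=W back=3 fwd=0
After 12 (visit(S)): cur=S back=4 fwd=0
After 13 (visit(C)): cur=C back=5 fwd=0
After 14 (visit(N)): cur=N back=6 fwd=0

Answer: yes no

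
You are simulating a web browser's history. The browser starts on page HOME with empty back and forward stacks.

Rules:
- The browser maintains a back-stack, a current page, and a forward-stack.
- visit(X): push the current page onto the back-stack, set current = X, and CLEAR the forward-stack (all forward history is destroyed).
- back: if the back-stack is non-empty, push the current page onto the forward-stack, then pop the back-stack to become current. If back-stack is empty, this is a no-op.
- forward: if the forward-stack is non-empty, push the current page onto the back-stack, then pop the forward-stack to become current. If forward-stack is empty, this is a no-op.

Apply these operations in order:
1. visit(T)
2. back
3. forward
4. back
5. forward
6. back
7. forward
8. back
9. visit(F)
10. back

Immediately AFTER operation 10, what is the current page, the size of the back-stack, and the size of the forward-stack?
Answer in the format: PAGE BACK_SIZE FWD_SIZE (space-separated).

After 1 (visit(T)): cur=T back=1 fwd=0
After 2 (back): cur=HOME back=0 fwd=1
After 3 (forward): cur=T back=1 fwd=0
After 4 (back): cur=HOME back=0 fwd=1
After 5 (forward): cur=T back=1 fwd=0
After 6 (back): cur=HOME back=0 fwd=1
After 7 (forward): cur=T back=1 fwd=0
After 8 (back): cur=HOME back=0 fwd=1
After 9 (visit(F)): cur=F back=1 fwd=0
After 10 (back): cur=HOME back=0 fwd=1

HOME 0 1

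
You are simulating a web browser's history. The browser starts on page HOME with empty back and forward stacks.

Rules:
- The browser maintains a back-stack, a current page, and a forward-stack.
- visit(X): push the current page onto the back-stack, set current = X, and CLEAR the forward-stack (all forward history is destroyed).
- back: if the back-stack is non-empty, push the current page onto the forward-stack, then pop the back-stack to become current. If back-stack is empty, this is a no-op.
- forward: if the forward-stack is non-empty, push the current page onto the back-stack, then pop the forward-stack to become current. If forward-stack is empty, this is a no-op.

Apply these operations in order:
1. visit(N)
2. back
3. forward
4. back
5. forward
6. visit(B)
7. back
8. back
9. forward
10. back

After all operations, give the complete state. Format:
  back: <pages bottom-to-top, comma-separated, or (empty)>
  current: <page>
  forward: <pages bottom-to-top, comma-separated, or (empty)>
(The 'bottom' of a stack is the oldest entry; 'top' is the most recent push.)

Answer: back: (empty)
current: HOME
forward: B,N

Derivation:
After 1 (visit(N)): cur=N back=1 fwd=0
After 2 (back): cur=HOME back=0 fwd=1
After 3 (forward): cur=N back=1 fwd=0
After 4 (back): cur=HOME back=0 fwd=1
After 5 (forward): cur=N back=1 fwd=0
After 6 (visit(B)): cur=B back=2 fwd=0
After 7 (back): cur=N back=1 fwd=1
After 8 (back): cur=HOME back=0 fwd=2
After 9 (forward): cur=N back=1 fwd=1
After 10 (back): cur=HOME back=0 fwd=2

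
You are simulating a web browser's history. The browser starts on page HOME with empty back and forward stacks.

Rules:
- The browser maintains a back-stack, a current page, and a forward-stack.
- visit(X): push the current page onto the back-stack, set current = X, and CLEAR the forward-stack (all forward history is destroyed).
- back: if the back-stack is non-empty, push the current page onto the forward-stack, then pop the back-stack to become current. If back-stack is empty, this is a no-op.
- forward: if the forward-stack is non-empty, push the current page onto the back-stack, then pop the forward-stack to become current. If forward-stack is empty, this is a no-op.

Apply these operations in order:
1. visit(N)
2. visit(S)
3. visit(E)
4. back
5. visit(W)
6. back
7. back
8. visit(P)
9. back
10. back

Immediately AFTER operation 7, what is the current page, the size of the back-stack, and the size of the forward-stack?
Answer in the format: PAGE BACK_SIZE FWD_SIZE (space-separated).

After 1 (visit(N)): cur=N back=1 fwd=0
After 2 (visit(S)): cur=S back=2 fwd=0
After 3 (visit(E)): cur=E back=3 fwd=0
After 4 (back): cur=S back=2 fwd=1
After 5 (visit(W)): cur=W back=3 fwd=0
After 6 (back): cur=S back=2 fwd=1
After 7 (back): cur=N back=1 fwd=2

N 1 2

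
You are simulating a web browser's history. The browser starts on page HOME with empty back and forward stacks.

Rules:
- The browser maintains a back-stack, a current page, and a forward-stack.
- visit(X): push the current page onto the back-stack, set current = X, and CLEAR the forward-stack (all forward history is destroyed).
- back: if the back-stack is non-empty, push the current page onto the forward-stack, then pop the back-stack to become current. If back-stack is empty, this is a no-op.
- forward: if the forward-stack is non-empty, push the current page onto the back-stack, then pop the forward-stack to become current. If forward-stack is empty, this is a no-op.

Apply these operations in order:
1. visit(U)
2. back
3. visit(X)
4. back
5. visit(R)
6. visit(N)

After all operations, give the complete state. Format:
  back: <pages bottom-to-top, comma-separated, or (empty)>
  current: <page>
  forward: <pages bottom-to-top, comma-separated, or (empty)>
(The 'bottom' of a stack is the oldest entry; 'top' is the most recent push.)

Answer: back: HOME,R
current: N
forward: (empty)

Derivation:
After 1 (visit(U)): cur=U back=1 fwd=0
After 2 (back): cur=HOME back=0 fwd=1
After 3 (visit(X)): cur=X back=1 fwd=0
After 4 (back): cur=HOME back=0 fwd=1
After 5 (visit(R)): cur=R back=1 fwd=0
After 6 (visit(N)): cur=N back=2 fwd=0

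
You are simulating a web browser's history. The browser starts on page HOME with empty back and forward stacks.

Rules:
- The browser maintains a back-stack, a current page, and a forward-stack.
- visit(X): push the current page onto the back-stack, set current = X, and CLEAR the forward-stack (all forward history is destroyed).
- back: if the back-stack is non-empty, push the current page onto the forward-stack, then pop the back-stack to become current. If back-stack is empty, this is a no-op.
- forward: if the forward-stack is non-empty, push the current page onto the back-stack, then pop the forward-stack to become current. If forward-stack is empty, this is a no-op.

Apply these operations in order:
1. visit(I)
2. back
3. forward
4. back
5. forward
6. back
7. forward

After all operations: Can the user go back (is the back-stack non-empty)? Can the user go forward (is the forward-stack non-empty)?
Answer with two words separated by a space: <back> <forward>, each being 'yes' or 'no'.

After 1 (visit(I)): cur=I back=1 fwd=0
After 2 (back): cur=HOME back=0 fwd=1
After 3 (forward): cur=I back=1 fwd=0
After 4 (back): cur=HOME back=0 fwd=1
After 5 (forward): cur=I back=1 fwd=0
After 6 (back): cur=HOME back=0 fwd=1
After 7 (forward): cur=I back=1 fwd=0

Answer: yes no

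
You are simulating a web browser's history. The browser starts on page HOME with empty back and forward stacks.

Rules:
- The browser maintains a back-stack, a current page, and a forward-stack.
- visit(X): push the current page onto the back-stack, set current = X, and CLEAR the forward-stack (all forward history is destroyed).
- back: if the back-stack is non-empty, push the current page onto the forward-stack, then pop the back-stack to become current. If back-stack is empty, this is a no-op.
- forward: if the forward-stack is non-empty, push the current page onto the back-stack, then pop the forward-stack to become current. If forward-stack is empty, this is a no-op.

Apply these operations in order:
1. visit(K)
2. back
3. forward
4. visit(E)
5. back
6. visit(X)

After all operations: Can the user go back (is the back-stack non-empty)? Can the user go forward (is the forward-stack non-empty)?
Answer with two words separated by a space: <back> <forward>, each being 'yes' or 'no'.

Answer: yes no

Derivation:
After 1 (visit(K)): cur=K back=1 fwd=0
After 2 (back): cur=HOME back=0 fwd=1
After 3 (forward): cur=K back=1 fwd=0
After 4 (visit(E)): cur=E back=2 fwd=0
After 5 (back): cur=K back=1 fwd=1
After 6 (visit(X)): cur=X back=2 fwd=0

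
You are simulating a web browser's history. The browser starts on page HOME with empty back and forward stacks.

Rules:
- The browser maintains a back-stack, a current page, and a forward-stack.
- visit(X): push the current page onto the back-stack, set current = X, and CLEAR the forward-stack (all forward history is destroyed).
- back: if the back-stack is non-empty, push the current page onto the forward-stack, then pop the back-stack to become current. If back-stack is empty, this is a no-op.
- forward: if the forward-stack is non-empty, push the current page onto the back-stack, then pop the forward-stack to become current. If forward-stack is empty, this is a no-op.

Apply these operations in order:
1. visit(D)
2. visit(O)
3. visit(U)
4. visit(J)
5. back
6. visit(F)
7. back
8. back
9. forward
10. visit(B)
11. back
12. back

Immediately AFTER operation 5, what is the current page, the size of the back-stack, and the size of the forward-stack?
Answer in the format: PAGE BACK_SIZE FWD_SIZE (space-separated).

After 1 (visit(D)): cur=D back=1 fwd=0
After 2 (visit(O)): cur=O back=2 fwd=0
After 3 (visit(U)): cur=U back=3 fwd=0
After 4 (visit(J)): cur=J back=4 fwd=0
After 5 (back): cur=U back=3 fwd=1

U 3 1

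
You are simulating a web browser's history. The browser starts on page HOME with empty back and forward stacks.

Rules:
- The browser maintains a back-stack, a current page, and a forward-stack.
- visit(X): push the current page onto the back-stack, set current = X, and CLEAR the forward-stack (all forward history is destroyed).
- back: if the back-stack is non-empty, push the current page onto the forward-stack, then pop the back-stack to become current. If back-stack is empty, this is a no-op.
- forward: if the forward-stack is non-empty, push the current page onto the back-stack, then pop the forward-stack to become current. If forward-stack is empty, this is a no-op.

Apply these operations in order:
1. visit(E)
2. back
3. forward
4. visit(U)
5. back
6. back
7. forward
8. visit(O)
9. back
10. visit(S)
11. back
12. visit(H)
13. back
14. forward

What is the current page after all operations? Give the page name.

Answer: H

Derivation:
After 1 (visit(E)): cur=E back=1 fwd=0
After 2 (back): cur=HOME back=0 fwd=1
After 3 (forward): cur=E back=1 fwd=0
After 4 (visit(U)): cur=U back=2 fwd=0
After 5 (back): cur=E back=1 fwd=1
After 6 (back): cur=HOME back=0 fwd=2
After 7 (forward): cur=E back=1 fwd=1
After 8 (visit(O)): cur=O back=2 fwd=0
After 9 (back): cur=E back=1 fwd=1
After 10 (visit(S)): cur=S back=2 fwd=0
After 11 (back): cur=E back=1 fwd=1
After 12 (visit(H)): cur=H back=2 fwd=0
After 13 (back): cur=E back=1 fwd=1
After 14 (forward): cur=H back=2 fwd=0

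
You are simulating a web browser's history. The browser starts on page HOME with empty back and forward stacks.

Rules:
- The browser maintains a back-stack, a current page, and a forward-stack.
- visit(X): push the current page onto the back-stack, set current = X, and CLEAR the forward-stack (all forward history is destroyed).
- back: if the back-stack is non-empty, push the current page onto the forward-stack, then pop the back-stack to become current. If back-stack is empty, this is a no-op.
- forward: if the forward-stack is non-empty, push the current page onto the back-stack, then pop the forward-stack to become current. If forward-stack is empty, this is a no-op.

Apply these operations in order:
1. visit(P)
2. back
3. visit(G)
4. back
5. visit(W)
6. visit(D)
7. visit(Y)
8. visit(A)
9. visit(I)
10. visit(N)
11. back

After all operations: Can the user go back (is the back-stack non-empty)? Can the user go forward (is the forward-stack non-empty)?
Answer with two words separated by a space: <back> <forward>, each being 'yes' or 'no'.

Answer: yes yes

Derivation:
After 1 (visit(P)): cur=P back=1 fwd=0
After 2 (back): cur=HOME back=0 fwd=1
After 3 (visit(G)): cur=G back=1 fwd=0
After 4 (back): cur=HOME back=0 fwd=1
After 5 (visit(W)): cur=W back=1 fwd=0
After 6 (visit(D)): cur=D back=2 fwd=0
After 7 (visit(Y)): cur=Y back=3 fwd=0
After 8 (visit(A)): cur=A back=4 fwd=0
After 9 (visit(I)): cur=I back=5 fwd=0
After 10 (visit(N)): cur=N back=6 fwd=0
After 11 (back): cur=I back=5 fwd=1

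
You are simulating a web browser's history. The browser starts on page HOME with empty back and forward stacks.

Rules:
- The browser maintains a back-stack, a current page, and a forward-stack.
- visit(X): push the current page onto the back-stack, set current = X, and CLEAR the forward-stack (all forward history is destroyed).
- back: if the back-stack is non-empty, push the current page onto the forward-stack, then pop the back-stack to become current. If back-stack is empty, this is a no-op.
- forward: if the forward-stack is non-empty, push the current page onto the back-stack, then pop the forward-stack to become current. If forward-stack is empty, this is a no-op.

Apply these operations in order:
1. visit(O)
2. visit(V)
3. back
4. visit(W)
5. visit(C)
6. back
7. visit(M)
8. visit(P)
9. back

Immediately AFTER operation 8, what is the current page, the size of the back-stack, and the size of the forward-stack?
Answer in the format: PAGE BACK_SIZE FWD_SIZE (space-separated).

After 1 (visit(O)): cur=O back=1 fwd=0
After 2 (visit(V)): cur=V back=2 fwd=0
After 3 (back): cur=O back=1 fwd=1
After 4 (visit(W)): cur=W back=2 fwd=0
After 5 (visit(C)): cur=C back=3 fwd=0
After 6 (back): cur=W back=2 fwd=1
After 7 (visit(M)): cur=M back=3 fwd=0
After 8 (visit(P)): cur=P back=4 fwd=0

P 4 0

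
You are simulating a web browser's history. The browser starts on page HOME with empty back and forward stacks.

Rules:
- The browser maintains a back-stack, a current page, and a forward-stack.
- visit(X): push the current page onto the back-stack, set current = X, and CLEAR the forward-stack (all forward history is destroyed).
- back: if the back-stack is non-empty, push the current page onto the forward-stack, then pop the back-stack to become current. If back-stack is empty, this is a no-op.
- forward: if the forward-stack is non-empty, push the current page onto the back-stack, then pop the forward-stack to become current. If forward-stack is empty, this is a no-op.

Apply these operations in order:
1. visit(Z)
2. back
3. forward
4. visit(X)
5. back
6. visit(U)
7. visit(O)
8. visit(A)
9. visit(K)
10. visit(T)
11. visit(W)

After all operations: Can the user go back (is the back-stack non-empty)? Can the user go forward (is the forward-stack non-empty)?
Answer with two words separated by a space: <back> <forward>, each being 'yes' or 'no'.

After 1 (visit(Z)): cur=Z back=1 fwd=0
After 2 (back): cur=HOME back=0 fwd=1
After 3 (forward): cur=Z back=1 fwd=0
After 4 (visit(X)): cur=X back=2 fwd=0
After 5 (back): cur=Z back=1 fwd=1
After 6 (visit(U)): cur=U back=2 fwd=0
After 7 (visit(O)): cur=O back=3 fwd=0
After 8 (visit(A)): cur=A back=4 fwd=0
After 9 (visit(K)): cur=K back=5 fwd=0
After 10 (visit(T)): cur=T back=6 fwd=0
After 11 (visit(W)): cur=W back=7 fwd=0

Answer: yes no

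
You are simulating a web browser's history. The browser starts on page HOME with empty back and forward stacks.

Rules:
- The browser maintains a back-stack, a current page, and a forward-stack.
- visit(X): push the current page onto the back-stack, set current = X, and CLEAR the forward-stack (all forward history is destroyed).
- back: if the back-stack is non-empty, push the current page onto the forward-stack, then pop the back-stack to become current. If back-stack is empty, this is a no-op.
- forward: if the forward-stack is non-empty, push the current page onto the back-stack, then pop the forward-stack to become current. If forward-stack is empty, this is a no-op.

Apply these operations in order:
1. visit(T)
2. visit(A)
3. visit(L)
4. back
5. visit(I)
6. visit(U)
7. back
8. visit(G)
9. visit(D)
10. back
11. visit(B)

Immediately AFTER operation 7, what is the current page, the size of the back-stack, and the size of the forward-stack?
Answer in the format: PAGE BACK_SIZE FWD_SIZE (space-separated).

After 1 (visit(T)): cur=T back=1 fwd=0
After 2 (visit(A)): cur=A back=2 fwd=0
After 3 (visit(L)): cur=L back=3 fwd=0
After 4 (back): cur=A back=2 fwd=1
After 5 (visit(I)): cur=I back=3 fwd=0
After 6 (visit(U)): cur=U back=4 fwd=0
After 7 (back): cur=I back=3 fwd=1

I 3 1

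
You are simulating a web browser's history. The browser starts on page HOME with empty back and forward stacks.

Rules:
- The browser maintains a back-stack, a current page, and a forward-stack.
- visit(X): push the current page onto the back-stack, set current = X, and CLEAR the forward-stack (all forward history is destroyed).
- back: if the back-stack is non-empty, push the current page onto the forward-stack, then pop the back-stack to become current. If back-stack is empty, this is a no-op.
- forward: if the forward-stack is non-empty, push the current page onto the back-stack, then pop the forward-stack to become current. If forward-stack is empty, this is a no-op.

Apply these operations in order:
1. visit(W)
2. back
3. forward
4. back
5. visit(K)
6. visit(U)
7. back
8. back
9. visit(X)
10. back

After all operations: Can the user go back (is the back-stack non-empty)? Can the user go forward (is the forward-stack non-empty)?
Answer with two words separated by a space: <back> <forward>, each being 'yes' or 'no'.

Answer: no yes

Derivation:
After 1 (visit(W)): cur=W back=1 fwd=0
After 2 (back): cur=HOME back=0 fwd=1
After 3 (forward): cur=W back=1 fwd=0
After 4 (back): cur=HOME back=0 fwd=1
After 5 (visit(K)): cur=K back=1 fwd=0
After 6 (visit(U)): cur=U back=2 fwd=0
After 7 (back): cur=K back=1 fwd=1
After 8 (back): cur=HOME back=0 fwd=2
After 9 (visit(X)): cur=X back=1 fwd=0
After 10 (back): cur=HOME back=0 fwd=1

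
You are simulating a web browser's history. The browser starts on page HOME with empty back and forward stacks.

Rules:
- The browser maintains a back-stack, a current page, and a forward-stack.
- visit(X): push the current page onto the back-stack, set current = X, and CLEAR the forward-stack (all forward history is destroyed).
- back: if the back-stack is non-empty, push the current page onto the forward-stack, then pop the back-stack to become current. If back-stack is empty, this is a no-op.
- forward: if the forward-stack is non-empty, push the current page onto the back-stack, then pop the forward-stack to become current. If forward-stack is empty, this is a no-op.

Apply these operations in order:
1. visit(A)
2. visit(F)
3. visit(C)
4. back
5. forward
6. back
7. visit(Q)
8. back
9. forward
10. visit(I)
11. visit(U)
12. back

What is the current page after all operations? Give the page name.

Answer: I

Derivation:
After 1 (visit(A)): cur=A back=1 fwd=0
After 2 (visit(F)): cur=F back=2 fwd=0
After 3 (visit(C)): cur=C back=3 fwd=0
After 4 (back): cur=F back=2 fwd=1
After 5 (forward): cur=C back=3 fwd=0
After 6 (back): cur=F back=2 fwd=1
After 7 (visit(Q)): cur=Q back=3 fwd=0
After 8 (back): cur=F back=2 fwd=1
After 9 (forward): cur=Q back=3 fwd=0
After 10 (visit(I)): cur=I back=4 fwd=0
After 11 (visit(U)): cur=U back=5 fwd=0
After 12 (back): cur=I back=4 fwd=1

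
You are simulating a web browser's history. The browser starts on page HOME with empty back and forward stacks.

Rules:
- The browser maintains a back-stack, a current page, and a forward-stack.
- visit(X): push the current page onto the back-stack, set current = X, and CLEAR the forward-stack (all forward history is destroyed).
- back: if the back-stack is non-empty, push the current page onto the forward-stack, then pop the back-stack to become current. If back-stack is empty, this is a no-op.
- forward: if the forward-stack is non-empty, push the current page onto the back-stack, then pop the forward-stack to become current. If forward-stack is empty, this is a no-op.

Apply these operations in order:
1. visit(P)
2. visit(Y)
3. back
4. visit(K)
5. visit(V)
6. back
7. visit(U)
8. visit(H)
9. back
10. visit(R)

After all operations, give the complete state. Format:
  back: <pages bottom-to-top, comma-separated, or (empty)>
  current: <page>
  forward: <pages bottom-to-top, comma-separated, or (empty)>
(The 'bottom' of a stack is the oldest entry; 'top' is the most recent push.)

Answer: back: HOME,P,K,U
current: R
forward: (empty)

Derivation:
After 1 (visit(P)): cur=P back=1 fwd=0
After 2 (visit(Y)): cur=Y back=2 fwd=0
After 3 (back): cur=P back=1 fwd=1
After 4 (visit(K)): cur=K back=2 fwd=0
After 5 (visit(V)): cur=V back=3 fwd=0
After 6 (back): cur=K back=2 fwd=1
After 7 (visit(U)): cur=U back=3 fwd=0
After 8 (visit(H)): cur=H back=4 fwd=0
After 9 (back): cur=U back=3 fwd=1
After 10 (visit(R)): cur=R back=4 fwd=0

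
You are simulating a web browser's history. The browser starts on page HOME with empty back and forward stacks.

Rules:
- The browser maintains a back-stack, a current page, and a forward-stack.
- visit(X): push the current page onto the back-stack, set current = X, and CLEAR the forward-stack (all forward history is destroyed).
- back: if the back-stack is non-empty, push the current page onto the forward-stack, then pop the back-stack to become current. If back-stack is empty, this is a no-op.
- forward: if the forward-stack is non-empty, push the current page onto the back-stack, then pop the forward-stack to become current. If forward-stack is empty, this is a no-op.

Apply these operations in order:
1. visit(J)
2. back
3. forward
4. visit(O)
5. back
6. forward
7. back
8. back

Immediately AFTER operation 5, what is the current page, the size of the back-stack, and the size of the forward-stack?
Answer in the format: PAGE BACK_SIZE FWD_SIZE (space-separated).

After 1 (visit(J)): cur=J back=1 fwd=0
After 2 (back): cur=HOME back=0 fwd=1
After 3 (forward): cur=J back=1 fwd=0
After 4 (visit(O)): cur=O back=2 fwd=0
After 5 (back): cur=J back=1 fwd=1

J 1 1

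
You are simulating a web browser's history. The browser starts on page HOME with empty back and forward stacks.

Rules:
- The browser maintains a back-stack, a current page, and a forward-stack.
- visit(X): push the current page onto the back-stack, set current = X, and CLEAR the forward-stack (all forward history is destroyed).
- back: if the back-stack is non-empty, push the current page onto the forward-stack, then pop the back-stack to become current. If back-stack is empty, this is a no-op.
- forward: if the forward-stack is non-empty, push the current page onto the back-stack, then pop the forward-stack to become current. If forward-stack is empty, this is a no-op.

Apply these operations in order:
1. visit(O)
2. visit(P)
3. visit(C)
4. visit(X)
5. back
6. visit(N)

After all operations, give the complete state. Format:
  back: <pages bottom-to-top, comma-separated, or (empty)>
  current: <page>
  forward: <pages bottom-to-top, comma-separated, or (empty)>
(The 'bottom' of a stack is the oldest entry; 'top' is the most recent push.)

After 1 (visit(O)): cur=O back=1 fwd=0
After 2 (visit(P)): cur=P back=2 fwd=0
After 3 (visit(C)): cur=C back=3 fwd=0
After 4 (visit(X)): cur=X back=4 fwd=0
After 5 (back): cur=C back=3 fwd=1
After 6 (visit(N)): cur=N back=4 fwd=0

Answer: back: HOME,O,P,C
current: N
forward: (empty)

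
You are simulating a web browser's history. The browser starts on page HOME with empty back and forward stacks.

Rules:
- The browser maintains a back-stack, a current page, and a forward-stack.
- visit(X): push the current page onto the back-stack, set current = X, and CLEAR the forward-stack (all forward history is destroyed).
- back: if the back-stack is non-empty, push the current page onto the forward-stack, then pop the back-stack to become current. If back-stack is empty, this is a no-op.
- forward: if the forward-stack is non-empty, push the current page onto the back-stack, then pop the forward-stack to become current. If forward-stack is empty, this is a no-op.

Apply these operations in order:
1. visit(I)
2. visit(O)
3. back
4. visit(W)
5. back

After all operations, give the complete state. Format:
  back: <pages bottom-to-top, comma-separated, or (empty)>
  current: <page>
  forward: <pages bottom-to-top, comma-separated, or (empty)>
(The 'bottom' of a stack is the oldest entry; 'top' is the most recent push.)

Answer: back: HOME
current: I
forward: W

Derivation:
After 1 (visit(I)): cur=I back=1 fwd=0
After 2 (visit(O)): cur=O back=2 fwd=0
After 3 (back): cur=I back=1 fwd=1
After 4 (visit(W)): cur=W back=2 fwd=0
After 5 (back): cur=I back=1 fwd=1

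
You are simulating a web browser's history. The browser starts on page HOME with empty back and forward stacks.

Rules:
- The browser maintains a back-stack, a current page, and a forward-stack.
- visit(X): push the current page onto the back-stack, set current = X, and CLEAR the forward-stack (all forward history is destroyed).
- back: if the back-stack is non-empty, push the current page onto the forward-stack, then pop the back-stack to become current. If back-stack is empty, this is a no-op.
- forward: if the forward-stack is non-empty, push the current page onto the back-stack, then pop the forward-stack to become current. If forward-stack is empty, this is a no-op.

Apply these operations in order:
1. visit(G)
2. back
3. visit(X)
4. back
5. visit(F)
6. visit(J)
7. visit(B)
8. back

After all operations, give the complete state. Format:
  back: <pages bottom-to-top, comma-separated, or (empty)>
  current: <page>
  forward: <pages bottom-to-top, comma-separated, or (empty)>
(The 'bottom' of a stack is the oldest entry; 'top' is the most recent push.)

Answer: back: HOME,F
current: J
forward: B

Derivation:
After 1 (visit(G)): cur=G back=1 fwd=0
After 2 (back): cur=HOME back=0 fwd=1
After 3 (visit(X)): cur=X back=1 fwd=0
After 4 (back): cur=HOME back=0 fwd=1
After 5 (visit(F)): cur=F back=1 fwd=0
After 6 (visit(J)): cur=J back=2 fwd=0
After 7 (visit(B)): cur=B back=3 fwd=0
After 8 (back): cur=J back=2 fwd=1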